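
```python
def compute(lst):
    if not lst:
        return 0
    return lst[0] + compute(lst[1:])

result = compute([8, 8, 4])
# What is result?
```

8 + 8 + 4 + 0 = 20

Answer: 20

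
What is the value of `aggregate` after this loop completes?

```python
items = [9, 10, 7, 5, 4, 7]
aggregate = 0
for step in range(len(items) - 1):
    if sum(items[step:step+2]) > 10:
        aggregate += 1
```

Count windows with sum > 10
`aggregate` takes the values: 0 → 1 → 2 → 3 → 4

Answer: 4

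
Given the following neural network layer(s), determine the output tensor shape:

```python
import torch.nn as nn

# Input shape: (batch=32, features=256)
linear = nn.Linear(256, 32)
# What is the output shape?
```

Input: (32, 256) -> Output: (32, 32)

Answer: (32, 32)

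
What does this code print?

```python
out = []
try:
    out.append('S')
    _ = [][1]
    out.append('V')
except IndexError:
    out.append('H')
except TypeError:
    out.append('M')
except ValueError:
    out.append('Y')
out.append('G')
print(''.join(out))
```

Execution trace: 'S' (try body) → 'H' (except IndexError) → 'G' (after the try/except). Output: SHG

Answer: SHG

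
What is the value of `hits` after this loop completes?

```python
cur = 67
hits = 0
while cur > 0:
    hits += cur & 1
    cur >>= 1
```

Count set bits in 67 (binary: 0b1000011)
`hits` takes the values: 0 → 1 → 2 → 3

Answer: 3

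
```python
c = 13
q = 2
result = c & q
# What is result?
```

Trace:
`c = 13` → c = 13
`q = 2` → q = 2
`result = c & q` → result = 0
So result = 0

Answer: 0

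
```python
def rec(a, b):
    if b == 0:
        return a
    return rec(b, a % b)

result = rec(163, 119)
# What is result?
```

rec(163, 119) -> rec(119, 44) -> rec(44, 31) -> rec(31, 13) -> rec(13, 5) -> rec(5, 3) -> rec(3, 2) -> rec(2, 1) -> rec(1, 0) -> 1

Answer: 1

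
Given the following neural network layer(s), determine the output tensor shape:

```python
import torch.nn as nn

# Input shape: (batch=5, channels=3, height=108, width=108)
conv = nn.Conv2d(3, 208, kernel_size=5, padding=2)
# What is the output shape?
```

Input: (5, 3, 108, 108) -> Output: (5, 208, 108, 108)

Answer: (5, 208, 108, 108)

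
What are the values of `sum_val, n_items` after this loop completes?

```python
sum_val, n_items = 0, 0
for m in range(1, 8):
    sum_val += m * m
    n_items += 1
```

Sum of squares and count
`sum_val, n_items` takes the values: (0, 0) → (1, 0) → (1, 1) → (5, 1) → (5, 2) → (14, 2) → (14, 3) → (30, 3) → (30, 4) → (55, 4) → (55, 5) → (91, 5) → (91, 6) → (140, 6) → (140, 7)

Answer: 140, 7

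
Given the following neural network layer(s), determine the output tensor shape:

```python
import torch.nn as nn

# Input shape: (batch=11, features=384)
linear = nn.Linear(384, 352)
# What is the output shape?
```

Input: (11, 384) -> Output: (11, 352)

Answer: (11, 352)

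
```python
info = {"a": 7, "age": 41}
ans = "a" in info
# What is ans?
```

Trace:
`info = {"a": 7, "age": 41}` → info = {'a': 7, 'age': 41}
`ans = "a" in info` → ans = True
So ans = True

Answer: True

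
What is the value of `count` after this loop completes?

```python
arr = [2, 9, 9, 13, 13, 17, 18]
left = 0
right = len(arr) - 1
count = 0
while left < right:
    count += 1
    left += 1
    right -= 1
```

Iterations until pointers meet (list length 7)
`count` takes the values: 0 → 1 → 2 → 3

Answer: 3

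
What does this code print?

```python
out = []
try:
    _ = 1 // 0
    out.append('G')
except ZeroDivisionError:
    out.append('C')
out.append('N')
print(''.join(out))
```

Execution trace: 'C' (except ZeroDivisionError) → 'N' (after the try/except). Output: CN

Answer: CN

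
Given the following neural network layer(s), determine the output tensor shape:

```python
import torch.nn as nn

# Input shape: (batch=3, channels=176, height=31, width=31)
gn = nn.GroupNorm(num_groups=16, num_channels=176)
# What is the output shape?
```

Input: (3, 176, 31, 31) -> Output: (3, 176, 31, 31)

Answer: (3, 176, 31, 31)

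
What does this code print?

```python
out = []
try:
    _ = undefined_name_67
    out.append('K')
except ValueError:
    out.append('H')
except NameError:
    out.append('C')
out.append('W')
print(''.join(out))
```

Execution trace: 'C' (except NameError) → 'W' (after the try/except). Output: CW

Answer: CW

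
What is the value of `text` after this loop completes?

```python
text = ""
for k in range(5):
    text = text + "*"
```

Repeat '*' 5 times
`text` takes the values: "" → "*" → "**" → "***" → "****" → "*****"

Answer: "*****"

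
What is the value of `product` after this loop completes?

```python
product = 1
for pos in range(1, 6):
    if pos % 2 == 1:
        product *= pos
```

Product of odd numbers 1 to 5
`product` takes the values: 1 → 3 → 15

Answer: 15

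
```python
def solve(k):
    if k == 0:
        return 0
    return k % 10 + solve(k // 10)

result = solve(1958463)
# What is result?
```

Sum of digits of 1958463: 3 + 6 + 4 + 8 + 5 + 9 + 1 = 36

Answer: 36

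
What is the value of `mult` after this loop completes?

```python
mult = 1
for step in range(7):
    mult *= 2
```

2^7 = 128
`mult` takes the values: 1 → 2 → 4 → 8 → 16 → 32 → 64 → 128

Answer: 128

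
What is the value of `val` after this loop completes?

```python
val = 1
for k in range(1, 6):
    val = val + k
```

Start at 1, add 1 through 5
`val` takes the values: 1 → 2 → 4 → 7 → 11 → 16

Answer: 16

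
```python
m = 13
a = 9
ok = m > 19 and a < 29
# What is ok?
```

Trace:
`m = 13` → m = 13
`a = 9` → a = 9
`ok = m > 19 and a < 29` → ok = False
So ok = False

Answer: False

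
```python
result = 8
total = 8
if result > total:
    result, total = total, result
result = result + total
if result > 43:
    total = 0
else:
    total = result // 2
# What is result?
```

Trace:
`result = 8` → result = 8
`total = 8` → total = 8
`if result > total: ...` → result > total is False → no variable changes
`result = result + total` → result = 16
`if result > 43: ...` → result > 43 is False, take else branch → no variable changes
So result = 16

Answer: 16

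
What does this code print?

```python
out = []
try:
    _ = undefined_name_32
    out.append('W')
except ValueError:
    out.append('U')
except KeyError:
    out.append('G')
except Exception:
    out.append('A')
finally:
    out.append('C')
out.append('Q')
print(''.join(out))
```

Execution trace: 'A' (except Exception) → 'C' (finally) → 'Q' (after the try/except). Output: ACQ

Answer: ACQ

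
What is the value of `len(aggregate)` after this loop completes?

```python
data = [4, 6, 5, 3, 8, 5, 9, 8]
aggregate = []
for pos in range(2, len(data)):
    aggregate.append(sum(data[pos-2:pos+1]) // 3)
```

Number of 3-element averages
`aggregate` takes the values: [] → [5] → [5, 4] → [5, 4, 5] → [5, 4, 5, 5] → [5, 4, 5, 5, 7] → [5, 4, 5, 5, 7, 7]
So `len(aggregate)` = 6

Answer: 6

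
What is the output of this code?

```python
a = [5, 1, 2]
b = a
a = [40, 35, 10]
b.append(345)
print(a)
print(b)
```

Key concept: rebinding vs mutation: a is rebound to a new list, b still points at the original.
Step by step:
`a = [5, 1, 2]` → a = [5, 1, 2]
`b = a` → b = [5, 1, 2] (same object as a)
`a = [40, 35, 10]` → a = [40, 35, 10]
`b.append(345)` → b = [5, 1, 2, 345]
`print(a)` → prints [40, 35, 10]
`print(b)` → prints [5, 1, 2, 345]

Answer:
[40, 35, 10]
[5, 1, 2, 345]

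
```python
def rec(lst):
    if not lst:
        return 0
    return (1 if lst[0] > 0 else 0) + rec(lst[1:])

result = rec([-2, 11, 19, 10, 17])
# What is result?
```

Count of positive elements in [-2, 11, 19, 10, 17] = 4

Answer: 4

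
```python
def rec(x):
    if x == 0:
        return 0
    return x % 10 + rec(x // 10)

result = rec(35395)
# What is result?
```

Sum of digits of 35395: 5 + 9 + 3 + 5 + 3 = 25

Answer: 25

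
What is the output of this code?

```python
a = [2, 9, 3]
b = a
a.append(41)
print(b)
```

Key concept: basic list aliasing.
Step by step:
`a = [2, 9, 3]` → a = [2, 9, 3]
`b = a` → b = [2, 9, 3] (same object as a)
`a.append(41)` → a = [2, 9, 3, 41] (same object as b); b = [2, 9, 3, 41] (same object as a)
`print(b)` → prints [2, 9, 3, 41]

Answer: [2, 9, 3, 41]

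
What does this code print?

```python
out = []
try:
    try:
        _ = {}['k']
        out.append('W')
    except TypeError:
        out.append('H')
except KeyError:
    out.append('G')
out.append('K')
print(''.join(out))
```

Execution trace: 'G' (outer except KeyError) → 'K' (after the try/except). Output: GK

Answer: GK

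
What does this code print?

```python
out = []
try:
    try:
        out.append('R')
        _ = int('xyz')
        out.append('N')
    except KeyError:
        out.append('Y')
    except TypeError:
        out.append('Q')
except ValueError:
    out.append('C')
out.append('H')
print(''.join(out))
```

Execution trace: 'R' (try body) → 'C' (outer except ValueError) → 'H' (after the try/except). Output: RCH

Answer: RCH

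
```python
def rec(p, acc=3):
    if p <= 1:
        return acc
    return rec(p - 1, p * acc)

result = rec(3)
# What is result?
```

Accumulator trace (n, acc): (3, 3) -> (2, 9) -> (1, 18) -> return 18

Answer: 18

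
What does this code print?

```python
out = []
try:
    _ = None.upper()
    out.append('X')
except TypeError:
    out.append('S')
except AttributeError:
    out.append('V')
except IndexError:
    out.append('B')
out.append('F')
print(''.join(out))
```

Execution trace: 'V' (except AttributeError) → 'F' (after the try/except). Output: VF

Answer: VF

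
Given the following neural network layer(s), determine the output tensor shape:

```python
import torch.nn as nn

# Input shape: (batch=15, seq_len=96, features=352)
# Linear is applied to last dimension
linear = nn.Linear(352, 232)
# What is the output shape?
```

Input: (15, 96, 352) -> Output: (15, 96, 232)

Answer: (15, 96, 232)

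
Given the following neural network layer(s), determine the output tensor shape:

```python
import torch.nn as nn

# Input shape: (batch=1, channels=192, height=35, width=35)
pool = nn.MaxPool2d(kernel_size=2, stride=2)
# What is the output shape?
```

Input: (1, 192, 35, 35) -> Output: (1, 192, 17, 17)

Answer: (1, 192, 17, 17)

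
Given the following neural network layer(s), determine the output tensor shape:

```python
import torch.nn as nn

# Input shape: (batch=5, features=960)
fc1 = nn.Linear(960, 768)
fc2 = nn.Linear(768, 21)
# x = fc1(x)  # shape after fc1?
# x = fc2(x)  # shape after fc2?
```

Input: (5, 960) -> after fc1: (5, 768) -> Output: (5, 21)

Answer: (5, 21)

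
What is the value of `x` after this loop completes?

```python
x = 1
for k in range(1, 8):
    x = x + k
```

Start at 1, add 1 through 7
`x` takes the values: 1 → 2 → 4 → 7 → 11 → 16 → 22 → 29

Answer: 29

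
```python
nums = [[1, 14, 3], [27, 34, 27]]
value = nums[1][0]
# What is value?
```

Trace:
`nums = [[1, 14, 3], [27, 34, 27]]` → nums = [[1, 14, 3], [27, 34, 27]]
`value = nums[1][0]` → value = 27
So value = 27

Answer: 27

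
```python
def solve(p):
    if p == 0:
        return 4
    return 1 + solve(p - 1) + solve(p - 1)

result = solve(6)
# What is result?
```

solve(p) = 1 + 2·solve(p-1), solve(0)=4. Closed form: (4+1)·2^6 - 1 = 319.

Answer: 319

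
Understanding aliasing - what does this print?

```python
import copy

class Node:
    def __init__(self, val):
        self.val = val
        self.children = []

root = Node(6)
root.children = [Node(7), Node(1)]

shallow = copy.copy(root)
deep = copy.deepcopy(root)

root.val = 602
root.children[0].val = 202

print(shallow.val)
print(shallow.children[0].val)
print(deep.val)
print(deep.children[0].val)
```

Key concept: deep copy with custom objects.
Step by step:
`root = Node(6)` → root = Node(val=6, children=[])
`root.children = [Node(7), Node(1)]` → root = Node(val=6, children=[Node(val=7, children=[]), Node(val=1, children=[])])
`shallow = copy.copy(root)` → shallow = Node(val=6, children=[Node(val=7, children=[]), Node(val=1, children=[])])
`deep = copy.deepcopy(root)` → deep = Node(val=6, children=[Node(val=7, children=[]), Node(val=1, children=[])])
`root.val = 602` → root = Node(val=602, children=[Node(val=7, children=[]), Node(val=1, children=[])])
`root.children[0].val = 202` → root = Node(val=602, children=[Node(val=202, children=[]), Node(val=1, children=[])]); shallow = Node(val=6, children=[Node(val=202, children=[]), Node(val=1, children=[])])
`print(shallow.val)` → prints 6
`print(shallow.children[0].val)` → prints 202
`print(deep.val)` → prints 6
`print(deep.children[0].val)` → prints 7

Answer:
6
202
6
7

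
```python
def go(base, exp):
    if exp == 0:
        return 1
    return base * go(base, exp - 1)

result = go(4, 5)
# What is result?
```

go(4, 5) = 4 * 4 * 4 * 4 * 4 = 1024

Answer: 1024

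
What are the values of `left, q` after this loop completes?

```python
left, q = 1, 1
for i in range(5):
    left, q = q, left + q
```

Fibonacci: after 5 iterations
`left, q` takes the values: (1, 1) → (1, 2) → (2, 3) → (3, 5) → (5, 8) → (8, 13)

Answer: 8, 13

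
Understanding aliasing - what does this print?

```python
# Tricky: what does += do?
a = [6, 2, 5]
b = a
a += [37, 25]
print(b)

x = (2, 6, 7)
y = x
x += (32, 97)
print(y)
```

Key concept: += behavior differs for mutable vs immutable.
Step by step:
`a = [6, 2, 5]` → a = [6, 2, 5]
`b = a` → b = [6, 2, 5] (same object as a)
`a += [37, 25]` → a = [6, 2, 5, 37, 25] (same object as b); b = [6, 2, 5, 37, 25] (same object as a)
`print(b)` → prints [6, 2, 5, 37, 25]
`x = (2, 6, 7)` → x = (2, 6, 7)
`y = x` → y = (2, 6, 7)
`x += (32, 97)` → x = (2, 6, 7, 32, 97)
`print(y)` → prints (2, 6, 7)

Answer:
[6, 2, 5, 37, 25]
(2, 6, 7)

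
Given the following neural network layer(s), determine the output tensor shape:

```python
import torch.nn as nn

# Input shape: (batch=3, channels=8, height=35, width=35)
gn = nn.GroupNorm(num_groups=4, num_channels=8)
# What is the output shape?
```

Input: (3, 8, 35, 35) -> Output: (3, 8, 35, 35)

Answer: (3, 8, 35, 35)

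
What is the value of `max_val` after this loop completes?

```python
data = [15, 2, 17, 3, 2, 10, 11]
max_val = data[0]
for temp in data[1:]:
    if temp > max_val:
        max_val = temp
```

Maximum of [15, 2, 17, 3, 2, 10, 11]
`max_val` takes the values: 15 → 17

Answer: 17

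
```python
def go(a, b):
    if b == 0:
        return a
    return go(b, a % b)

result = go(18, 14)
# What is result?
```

go(18, 14) -> go(14, 4) -> go(4, 2) -> go(2, 0) -> 2

Answer: 2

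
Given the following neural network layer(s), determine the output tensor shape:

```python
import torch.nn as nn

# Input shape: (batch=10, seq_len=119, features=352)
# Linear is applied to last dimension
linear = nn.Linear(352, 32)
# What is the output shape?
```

Input: (10, 119, 352) -> Output: (10, 119, 32)

Answer: (10, 119, 32)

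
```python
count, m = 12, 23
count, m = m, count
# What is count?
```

Trace:
`count, m = 12, 23` → count = 12; m = 23
`count, m = m, count` → count = 23; m = 12
So count = 23

Answer: 23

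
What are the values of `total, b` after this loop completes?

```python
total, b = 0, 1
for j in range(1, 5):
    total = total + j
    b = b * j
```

Sum and factorial of 1 to 4
`total, b` takes the values: (0, 1) → (1, 1) → (3, 1) → (3, 2) → (6, 2) → (6, 6) → (10, 6) → (10, 24)

Answer: 10, 24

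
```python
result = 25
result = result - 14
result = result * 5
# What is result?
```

Trace:
`result = 25` → result = 25
`result = result - 14` → result = 11
`result = result * 5` → result = 55
So result = 55

Answer: 55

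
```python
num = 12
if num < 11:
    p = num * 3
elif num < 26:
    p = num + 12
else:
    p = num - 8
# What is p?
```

Trace:
`num = 12` → num = 12
`if num < 11: ...` → num < 11 is False, num < 26 is True → p = 24
So p = 24

Answer: 24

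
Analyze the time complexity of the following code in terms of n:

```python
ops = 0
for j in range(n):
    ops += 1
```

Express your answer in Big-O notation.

Each loop level contributes: n. Multiplying the contributions gives O(n).

Answer: O(n)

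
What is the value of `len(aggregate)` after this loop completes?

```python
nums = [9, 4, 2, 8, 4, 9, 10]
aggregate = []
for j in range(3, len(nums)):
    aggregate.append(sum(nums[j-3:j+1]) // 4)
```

Number of 4-element averages
`aggregate` takes the values: [] → [5] → [5, 4] → [5, 4, 5] → [5, 4, 5, 7]
So `len(aggregate)` = 4

Answer: 4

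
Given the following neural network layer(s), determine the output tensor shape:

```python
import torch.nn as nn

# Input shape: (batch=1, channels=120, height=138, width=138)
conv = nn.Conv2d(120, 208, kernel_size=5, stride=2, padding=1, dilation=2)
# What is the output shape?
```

Input: (1, 120, 138, 138) -> Output: (1, 208, 66, 66)

Answer: (1, 208, 66, 66)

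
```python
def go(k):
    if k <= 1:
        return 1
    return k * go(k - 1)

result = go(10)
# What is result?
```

go(10) = 10 * 9 * 8 * 7 * 6 * 5 * 4 * 3 * 2 * 1 = 3628800

Answer: 3628800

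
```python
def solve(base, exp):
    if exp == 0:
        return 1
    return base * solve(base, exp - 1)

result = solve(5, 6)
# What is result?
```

solve(5, 6) = 5 * 5 * 5 * 5 * 5 * 5 = 15625

Answer: 15625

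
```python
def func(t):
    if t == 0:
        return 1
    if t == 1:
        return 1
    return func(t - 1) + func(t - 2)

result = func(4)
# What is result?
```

Build up from base cases: func(0)=1, func(1)=1, func(2)=2, func(3)=3, func(4)=5

Answer: 5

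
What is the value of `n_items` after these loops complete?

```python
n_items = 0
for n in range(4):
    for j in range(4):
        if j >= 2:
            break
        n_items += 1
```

Inner breaks at 2, outer runs 4 times
`n_items` takes the values: 0 → 1 → 2 → 3 → 4 → 5 → 6 → 7 → 8

Answer: 8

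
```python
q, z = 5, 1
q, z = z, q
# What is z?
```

Trace:
`q, z = 5, 1` → q = 5; z = 1
`q, z = z, q` → q = 1; z = 5
So z = 5

Answer: 5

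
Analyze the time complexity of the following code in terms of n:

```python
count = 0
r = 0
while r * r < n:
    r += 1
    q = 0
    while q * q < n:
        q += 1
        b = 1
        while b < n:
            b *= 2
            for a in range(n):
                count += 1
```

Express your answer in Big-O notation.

Each loop level contributes: √n × √n × log n × n. Multiplying the contributions gives O(n^2 log n).

Answer: O(n^2 log n)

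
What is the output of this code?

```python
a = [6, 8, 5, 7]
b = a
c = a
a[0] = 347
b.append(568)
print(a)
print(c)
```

Key concept: multiple aliases.
Step by step:
`a = [6, 8, 5, 7]` → a = [6, 8, 5, 7]
`b = a` → b = [6, 8, 5, 7] (same object as a)
`c = a` → c = [6, 8, 5, 7] (same object as a, b)
`a[0] = 347` → a = [347, 8, 5, 7] (same object as b, c); b = [347, 8, 5, 7] (same object as a, c); c = [347, 8, 5, 7] (same object as a, b)
`b.append(568)` → a = [347, 8, 5, 7, 568] (same object as b, c); b = [347, 8, 5, 7, 568] (same object as a, c); c = [347, 8, 5, 7, 568] (same object as a, b)
`print(a)` → prints [347, 8, 5, 7, 568]
`print(c)` → prints [347, 8, 5, 7, 568]

Answer:
[347, 8, 5, 7, 568]
[347, 8, 5, 7, 568]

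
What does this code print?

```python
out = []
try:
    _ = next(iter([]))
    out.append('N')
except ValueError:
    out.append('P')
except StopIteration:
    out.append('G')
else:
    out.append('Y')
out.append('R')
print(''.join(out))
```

Execution trace: 'G' (except StopIteration) → 'R' (after the try/except). Output: GR

Answer: GR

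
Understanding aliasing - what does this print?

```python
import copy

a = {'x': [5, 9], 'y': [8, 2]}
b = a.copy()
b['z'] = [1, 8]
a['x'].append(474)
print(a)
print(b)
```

Key concept: shallow copy of dict with mutable values.
Step by step:
`a = {'x': [5, 9], 'y': [8, 2]}` → a = {'x': [5, 9], 'y': [8, 2]}
`b = a.copy()` → b = {'x': [5, 9], 'y': [8, 2]}
`b['z'] = [1, 8]` → b = {'x': [5, 9], 'y': [8, 2], 'z': [1, 8]}
`a['x'].append(474)` → a = {'x': [5, 9, 474], 'y': [8, 2]}; b = {'x': [5, 9, 474], 'y': [8, 2], 'z': [1, 8]}
`print(a)` → prints {'x': [5, 9, 474], 'y': [8, 2]}
`print(b)` → prints {'x': [5, 9, 474], 'y': [8, 2], 'z': [1, 8]}

Answer:
{'x': [5, 9, 474], 'y': [8, 2]}
{'x': [5, 9, 474], 'y': [8, 2], 'z': [1, 8]}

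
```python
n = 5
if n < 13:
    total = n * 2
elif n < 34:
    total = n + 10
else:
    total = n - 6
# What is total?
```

Trace:
`n = 5` → n = 5
`if n < 13: ...` → n < 13 is True → total = 10
So total = 10

Answer: 10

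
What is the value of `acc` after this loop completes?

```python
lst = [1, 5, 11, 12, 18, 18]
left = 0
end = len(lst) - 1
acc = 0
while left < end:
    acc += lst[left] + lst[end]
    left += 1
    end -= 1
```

Sum of pairs from ends
`acc` takes the values: 0 → 19 → 42 → 65

Answer: 65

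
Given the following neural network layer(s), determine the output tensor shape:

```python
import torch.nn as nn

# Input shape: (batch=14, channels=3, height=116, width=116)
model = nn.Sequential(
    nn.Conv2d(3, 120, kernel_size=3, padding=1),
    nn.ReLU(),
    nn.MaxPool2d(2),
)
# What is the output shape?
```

Input: (14, 3, 116, 116) -> after Conv2d: (14, 120, 116, 116) -> after ReLU: (14, 120, 116, 116) -> Output: (14, 120, 58, 58)

Answer: (14, 120, 58, 58)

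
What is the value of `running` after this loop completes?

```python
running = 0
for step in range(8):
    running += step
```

Sum of 0 to 7 = 28
`running` takes the values: 0 → 1 → 3 → 6 → 10 → 15 → 21 → 28

Answer: 28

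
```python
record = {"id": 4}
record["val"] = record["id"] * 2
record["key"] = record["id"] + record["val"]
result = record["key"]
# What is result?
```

Trace:
`record = {"id": 4}` → record = {'id': 4}
`record["val"] = record["id"] * 2` → record = {'id': 4, 'val': 8}
`record["key"] = record["id"] + record["val"]` → record = {'id': 4, 'val': 8, 'key': 12}
`result = record["key"]` → result = 12
So result = 12

Answer: 12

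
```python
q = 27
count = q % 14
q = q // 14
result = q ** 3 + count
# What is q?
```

Trace:
`q = 27` → q = 27
`count = q % 14` → count = 13
`q = q // 14` → q = 1
`result = q ** 3 + count` → result = 14
So q = 1

Answer: 1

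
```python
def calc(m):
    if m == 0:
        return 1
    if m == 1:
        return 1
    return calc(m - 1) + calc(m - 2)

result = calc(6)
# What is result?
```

Build up from base cases: calc(0)=1, calc(1)=1, calc(2)=2, calc(3)=3, calc(4)=5, calc(5)=8, calc(6)=13

Answer: 13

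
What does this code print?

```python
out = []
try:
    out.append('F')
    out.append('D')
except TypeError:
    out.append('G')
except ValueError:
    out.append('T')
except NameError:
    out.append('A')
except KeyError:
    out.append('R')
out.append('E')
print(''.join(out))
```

Execution trace: 'F' (try body) → 'D' (try body, no exception) → 'E' (after the try/except). Output: FDE

Answer: FDE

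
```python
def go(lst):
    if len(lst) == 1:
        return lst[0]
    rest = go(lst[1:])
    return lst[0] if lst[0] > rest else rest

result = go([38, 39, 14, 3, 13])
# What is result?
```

Recursive max over [38, 39, 14, 3, 13] = 39

Answer: 39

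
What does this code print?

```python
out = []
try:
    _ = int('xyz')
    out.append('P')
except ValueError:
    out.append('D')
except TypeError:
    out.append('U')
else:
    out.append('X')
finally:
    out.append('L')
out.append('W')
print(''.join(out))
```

Execution trace: 'D' (except ValueError) → 'L' (finally) → 'W' (after the try/except). Output: DLW

Answer: DLW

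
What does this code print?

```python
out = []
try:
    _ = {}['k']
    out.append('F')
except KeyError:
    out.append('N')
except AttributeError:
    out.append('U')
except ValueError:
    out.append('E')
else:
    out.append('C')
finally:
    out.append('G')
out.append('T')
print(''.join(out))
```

Execution trace: 'N' (except KeyError) → 'G' (finally) → 'T' (after the try/except). Output: NGT

Answer: NGT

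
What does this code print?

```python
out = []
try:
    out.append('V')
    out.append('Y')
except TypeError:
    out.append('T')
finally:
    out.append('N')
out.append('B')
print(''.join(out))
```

Execution trace: 'V' (try body) → 'Y' (try body, no exception) → 'N' (finally) → 'B' (after the try/except). Output: VYNB

Answer: VYNB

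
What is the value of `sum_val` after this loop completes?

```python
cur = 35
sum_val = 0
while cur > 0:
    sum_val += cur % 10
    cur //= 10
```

Sum digits of 35
`sum_val` takes the values: 0 → 5 → 8

Answer: 8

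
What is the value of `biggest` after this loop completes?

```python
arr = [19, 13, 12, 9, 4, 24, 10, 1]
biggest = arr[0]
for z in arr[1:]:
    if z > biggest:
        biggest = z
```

Maximum of [19, 13, 12, 9, 4, 24, 10, 1]
`biggest` takes the values: 19 → 24

Answer: 24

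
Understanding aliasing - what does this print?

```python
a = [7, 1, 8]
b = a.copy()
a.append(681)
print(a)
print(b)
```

Key concept: list.copy() creates independent copy.
Step by step:
`a = [7, 1, 8]` → a = [7, 1, 8]
`b = a.copy()` → b = [7, 1, 8]
`a.append(681)` → a = [7, 1, 8, 681]
`print(a)` → prints [7, 1, 8, 681]
`print(b)` → prints [7, 1, 8]

Answer:
[7, 1, 8, 681]
[7, 1, 8]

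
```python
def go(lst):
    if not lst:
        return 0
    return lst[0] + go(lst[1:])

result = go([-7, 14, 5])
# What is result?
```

(-7) + 14 + 5 + 0 = 12

Answer: 12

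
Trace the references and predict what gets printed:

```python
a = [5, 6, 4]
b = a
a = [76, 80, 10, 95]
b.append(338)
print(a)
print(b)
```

Key concept: rebinding vs mutation: a is rebound to a new list, b still points at the original.
Step by step:
`a = [5, 6, 4]` → a = [5, 6, 4]
`b = a` → b = [5, 6, 4] (same object as a)
`a = [76, 80, 10, 95]` → a = [76, 80, 10, 95]
`b.append(338)` → b = [5, 6, 4, 338]
`print(a)` → prints [76, 80, 10, 95]
`print(b)` → prints [5, 6, 4, 338]

Answer:
[76, 80, 10, 95]
[5, 6, 4, 338]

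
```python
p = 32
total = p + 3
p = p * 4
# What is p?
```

Trace:
`p = 32` → p = 32
`total = p + 3` → total = 35
`p = p * 4` → p = 128
So p = 128

Answer: 128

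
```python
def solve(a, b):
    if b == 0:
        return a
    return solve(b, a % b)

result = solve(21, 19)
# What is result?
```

solve(21, 19) -> solve(19, 2) -> solve(2, 1) -> solve(1, 0) -> 1

Answer: 1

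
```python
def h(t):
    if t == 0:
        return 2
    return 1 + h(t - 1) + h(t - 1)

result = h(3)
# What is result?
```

h(t) = 1 + 2·h(t-1), h(0)=2. Closed form: (2+1)·2^3 - 1 = 23.

Answer: 23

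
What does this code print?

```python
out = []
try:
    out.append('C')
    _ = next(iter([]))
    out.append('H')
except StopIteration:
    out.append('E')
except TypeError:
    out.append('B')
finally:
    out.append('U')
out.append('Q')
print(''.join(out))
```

Execution trace: 'C' (try body) → 'E' (except StopIteration) → 'U' (finally) → 'Q' (after the try/except). Output: CEUQ

Answer: CEUQ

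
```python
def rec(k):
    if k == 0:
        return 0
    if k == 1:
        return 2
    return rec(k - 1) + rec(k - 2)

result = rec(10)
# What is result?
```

Build up from base cases: rec(0)=0, rec(1)=2, rec(2)=2, rec(3)=4, rec(4)=6, rec(5)=10, rec(6)=16, ..., rec(10)=110

Answer: 110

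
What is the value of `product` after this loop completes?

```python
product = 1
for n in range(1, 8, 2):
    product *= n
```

Product of 1, 3, 5, ... up to 7
`product` takes the values: 1 → 3 → 15 → 105

Answer: 105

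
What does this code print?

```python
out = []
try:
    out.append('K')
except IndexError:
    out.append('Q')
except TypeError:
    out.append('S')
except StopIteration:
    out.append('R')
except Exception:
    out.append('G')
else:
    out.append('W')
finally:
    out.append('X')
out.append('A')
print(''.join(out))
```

Execution trace: 'K' (try body, no exception) → 'W' (else) → 'X' (finally) → 'A' (after the try/except). Output: KWXA

Answer: KWXA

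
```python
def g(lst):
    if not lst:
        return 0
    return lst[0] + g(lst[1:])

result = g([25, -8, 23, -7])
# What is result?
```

25 + (-8) + 23 + (-7) + 0 = 33

Answer: 33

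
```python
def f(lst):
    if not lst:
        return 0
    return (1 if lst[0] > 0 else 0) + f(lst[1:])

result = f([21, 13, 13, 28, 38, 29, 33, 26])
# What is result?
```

Count of positive elements in [21, 13, 13, 28, 38, 29, 33, 26] = 8

Answer: 8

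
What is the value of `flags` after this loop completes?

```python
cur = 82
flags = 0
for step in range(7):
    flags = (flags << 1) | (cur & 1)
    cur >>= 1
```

Reverse lowest 7 bits of 82
`flags` takes the values: 0 → 1 → 2 → 4 → 9 → 18 → 37

Answer: 37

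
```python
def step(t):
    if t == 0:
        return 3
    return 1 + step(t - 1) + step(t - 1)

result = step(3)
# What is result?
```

step(t) = 1 + 2·step(t-1), step(0)=3. Closed form: (3+1)·2^3 - 1 = 31.

Answer: 31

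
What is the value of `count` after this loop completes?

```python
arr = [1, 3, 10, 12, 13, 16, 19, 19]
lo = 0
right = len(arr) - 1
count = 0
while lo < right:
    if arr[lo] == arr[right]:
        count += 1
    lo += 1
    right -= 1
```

Count matching pairs from ends
`count` takes the values: 0

Answer: 0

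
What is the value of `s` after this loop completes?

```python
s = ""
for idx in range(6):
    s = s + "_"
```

Repeat '_' 6 times
`s` takes the values: "" → "_" → "__" → "___" → "____" → "_____" → "______"

Answer: "______"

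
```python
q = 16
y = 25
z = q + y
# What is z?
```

Trace:
`q = 16` → q = 16
`y = 25` → y = 25
`z = q + y` → z = 41
So z = 41

Answer: 41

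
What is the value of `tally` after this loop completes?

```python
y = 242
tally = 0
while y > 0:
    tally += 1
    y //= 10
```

Count digits by repeated division by 10
`tally` takes the values: 0 → 1 → 2 → 3

Answer: 3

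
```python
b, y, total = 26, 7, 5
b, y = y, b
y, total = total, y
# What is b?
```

Trace:
`b, y, total = 26, 7, 5` → b = 26; y = 7; total = 5
`b, y = y, b` → b = 7; y = 26
`y, total = total, y` → y = 5; total = 26
So b = 7

Answer: 7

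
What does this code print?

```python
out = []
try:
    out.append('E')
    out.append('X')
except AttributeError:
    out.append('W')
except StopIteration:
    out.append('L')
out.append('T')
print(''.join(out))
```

Execution trace: 'E' (try body) → 'X' (try body, no exception) → 'T' (after the try/except). Output: EXT

Answer: EXT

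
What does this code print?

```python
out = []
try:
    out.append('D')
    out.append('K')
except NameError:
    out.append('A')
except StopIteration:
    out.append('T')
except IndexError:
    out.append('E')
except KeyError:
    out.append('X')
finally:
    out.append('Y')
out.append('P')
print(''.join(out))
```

Execution trace: 'D' (try body) → 'K' (try body, no exception) → 'Y' (finally) → 'P' (after the try/except). Output: DKYP

Answer: DKYP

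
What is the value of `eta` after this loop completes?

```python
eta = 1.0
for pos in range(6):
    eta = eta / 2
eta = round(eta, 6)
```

Halving LR 6 times: 1 / 2^6
`eta` takes the values: 1.0 → 0.5 → 0.25 → 0.125 → 0.0625 → 0.03125 → 0.015625

Answer: 0.015625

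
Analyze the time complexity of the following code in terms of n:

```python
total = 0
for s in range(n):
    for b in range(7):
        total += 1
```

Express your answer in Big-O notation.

Each loop level contributes: n × 1. Multiplying the contributions gives O(n).

Answer: O(n)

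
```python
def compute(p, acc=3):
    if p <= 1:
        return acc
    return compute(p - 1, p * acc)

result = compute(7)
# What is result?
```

Accumulator trace (n, acc): (7, 3) -> (6, 21) -> (5, 126) -> (4, 630) -> (3, 2520) -> (2, 7560) -> (1, 15120) -> return 15120

Answer: 15120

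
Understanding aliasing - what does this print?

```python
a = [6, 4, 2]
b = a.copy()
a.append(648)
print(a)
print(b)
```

Key concept: list.copy() creates independent copy.
Step by step:
`a = [6, 4, 2]` → a = [6, 4, 2]
`b = a.copy()` → b = [6, 4, 2]
`a.append(648)` → a = [6, 4, 2, 648]
`print(a)` → prints [6, 4, 2, 648]
`print(b)` → prints [6, 4, 2]

Answer:
[6, 4, 2, 648]
[6, 4, 2]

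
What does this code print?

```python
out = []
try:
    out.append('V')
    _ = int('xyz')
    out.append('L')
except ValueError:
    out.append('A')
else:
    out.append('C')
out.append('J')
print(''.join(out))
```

Execution trace: 'V' (try body) → 'A' (except ValueError) → 'J' (after the try/except). Output: VAJ

Answer: VAJ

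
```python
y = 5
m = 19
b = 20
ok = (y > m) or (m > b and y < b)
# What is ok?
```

Trace:
`y = 5` → y = 5
`m = 19` → m = 19
`b = 20` → b = 20
`ok = (y > m) or (m > b and y < b)` → ok = False
So ok = False

Answer: False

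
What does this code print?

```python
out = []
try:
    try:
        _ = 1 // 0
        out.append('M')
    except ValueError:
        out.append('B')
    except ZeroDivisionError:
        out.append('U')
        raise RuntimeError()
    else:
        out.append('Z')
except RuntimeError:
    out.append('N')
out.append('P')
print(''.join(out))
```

Execution trace: 'U' (inner except ZeroDivisionError) → 'N' (outer except RuntimeError) → 'P' (after the try/except). Output: UNP

Answer: UNP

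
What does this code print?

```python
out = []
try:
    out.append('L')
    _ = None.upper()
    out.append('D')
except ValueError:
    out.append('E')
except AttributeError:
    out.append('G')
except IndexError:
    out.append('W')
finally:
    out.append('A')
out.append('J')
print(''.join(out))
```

Execution trace: 'L' (try body) → 'G' (except AttributeError) → 'A' (finally) → 'J' (after the try/except). Output: LGAJ

Answer: LGAJ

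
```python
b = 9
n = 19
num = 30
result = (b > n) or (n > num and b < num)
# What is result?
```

Trace:
`b = 9` → b = 9
`n = 19` → n = 19
`num = 30` → num = 30
`result = (b > n) or (n > num and b < num)` → result = False
So result = False

Answer: False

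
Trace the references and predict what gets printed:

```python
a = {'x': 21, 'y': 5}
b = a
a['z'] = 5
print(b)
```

Key concept: dict aliasing.
Step by step:
`a = {'x': 21, 'y': 5}` → a = {'x': 21, 'y': 5}
`b = a` → b = {'x': 21, 'y': 5} (same object as a)
`a['z'] = 5` → a = {'x': 21, 'y': 5, 'z': 5} (same object as b); b = {'x': 21, 'y': 5, 'z': 5} (same object as a)
`print(b)` → prints {'x': 21, 'y': 5, 'z': 5}

Answer: {'x': 21, 'y': 5, 'z': 5}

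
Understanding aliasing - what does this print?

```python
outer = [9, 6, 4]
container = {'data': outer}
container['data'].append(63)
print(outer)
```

Key concept: dict holds reference to list.
Step by step:
`outer = [9, 6, 4]` → outer = [9, 6, 4]
`container = {'data': outer}` → container = {'data': [9, 6, 4]}
`container['data'].append(63)` → outer = [9, 6, 4, 63]; container = {'data': [9, 6, 4, 63]}
`print(outer)` → prints [9, 6, 4, 63]

Answer: [9, 6, 4, 63]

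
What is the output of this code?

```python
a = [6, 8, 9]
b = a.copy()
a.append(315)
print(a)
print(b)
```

Key concept: list.copy() creates independent copy.
Step by step:
`a = [6, 8, 9]` → a = [6, 8, 9]
`b = a.copy()` → b = [6, 8, 9]
`a.append(315)` → a = [6, 8, 9, 315]
`print(a)` → prints [6, 8, 9, 315]
`print(b)` → prints [6, 8, 9]

Answer:
[6, 8, 9, 315]
[6, 8, 9]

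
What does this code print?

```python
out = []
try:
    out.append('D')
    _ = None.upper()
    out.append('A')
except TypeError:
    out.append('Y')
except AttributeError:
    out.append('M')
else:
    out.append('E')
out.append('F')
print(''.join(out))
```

Execution trace: 'D' (try body) → 'M' (except AttributeError) → 'F' (after the try/except). Output: DMF

Answer: DMF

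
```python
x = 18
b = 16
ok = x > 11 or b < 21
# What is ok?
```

Trace:
`x = 18` → x = 18
`b = 16` → b = 16
`ok = x > 11 or b < 21` → ok = True
So ok = True

Answer: True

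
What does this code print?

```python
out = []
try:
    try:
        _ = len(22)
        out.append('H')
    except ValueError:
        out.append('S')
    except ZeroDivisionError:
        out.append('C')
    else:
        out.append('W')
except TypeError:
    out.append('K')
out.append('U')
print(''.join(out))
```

Execution trace: 'K' (outer except TypeError) → 'U' (after the try/except). Output: KU

Answer: KU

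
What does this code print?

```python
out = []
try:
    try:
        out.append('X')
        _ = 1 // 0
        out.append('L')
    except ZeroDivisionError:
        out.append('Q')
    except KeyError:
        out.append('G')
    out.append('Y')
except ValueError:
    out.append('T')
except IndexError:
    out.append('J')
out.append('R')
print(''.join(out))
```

Execution trace: 'X' (inner try body) → 'Q' (inner except ZeroDivisionError) → 'Y' (try body, no exception) → 'R' (after the try/except). Output: XQYR

Answer: XQYR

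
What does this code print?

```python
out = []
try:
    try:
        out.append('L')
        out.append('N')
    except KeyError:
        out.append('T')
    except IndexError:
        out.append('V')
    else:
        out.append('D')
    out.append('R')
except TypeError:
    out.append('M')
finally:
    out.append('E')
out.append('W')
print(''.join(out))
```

Execution trace: 'L' (inner try body) → 'N' (inner try body, no exception) → 'D' (inner else) → 'R' (try body, no exception) → 'E' (finally) → 'W' (after the try/except). Output: LNDREW

Answer: LNDREW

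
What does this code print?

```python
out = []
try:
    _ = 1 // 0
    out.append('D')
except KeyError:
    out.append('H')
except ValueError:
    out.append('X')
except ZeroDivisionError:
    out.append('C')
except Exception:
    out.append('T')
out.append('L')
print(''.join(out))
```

Execution trace: 'C' (except ZeroDivisionError) → 'L' (after the try/except). Output: CL

Answer: CL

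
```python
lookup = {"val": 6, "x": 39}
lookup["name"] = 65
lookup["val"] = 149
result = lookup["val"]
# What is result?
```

Trace:
`lookup = {"val": 6, "x": 39}` → lookup = {'val': 6, 'x': 39}
`lookup["name"] = 65` → lookup = {'val': 6, 'x': 39, 'name': 65}
`lookup["val"] = 149` → lookup = {'val': 149, 'x': 39, 'name': 65}
`result = lookup["val"]` → result = 149
So result = 149

Answer: 149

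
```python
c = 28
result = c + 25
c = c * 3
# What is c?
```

Trace:
`c = 28` → c = 28
`result = c + 25` → result = 53
`c = c * 3` → c = 84
So c = 84

Answer: 84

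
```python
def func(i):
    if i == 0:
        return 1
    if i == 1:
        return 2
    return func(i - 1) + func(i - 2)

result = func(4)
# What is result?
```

Build up from base cases: func(0)=1, func(1)=2, func(2)=3, func(3)=5, func(4)=8

Answer: 8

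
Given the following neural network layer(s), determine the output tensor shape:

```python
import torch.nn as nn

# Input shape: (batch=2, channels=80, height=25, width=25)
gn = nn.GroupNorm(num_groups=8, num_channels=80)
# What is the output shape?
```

Input: (2, 80, 25, 25) -> Output: (2, 80, 25, 25)

Answer: (2, 80, 25, 25)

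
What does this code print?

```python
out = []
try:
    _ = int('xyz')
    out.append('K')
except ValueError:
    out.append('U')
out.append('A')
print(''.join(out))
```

Execution trace: 'U' (except ValueError) → 'A' (after the try/except). Output: UA

Answer: UA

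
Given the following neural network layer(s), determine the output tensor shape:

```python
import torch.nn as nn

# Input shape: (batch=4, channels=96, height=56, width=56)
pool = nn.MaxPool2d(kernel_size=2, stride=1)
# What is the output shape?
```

Input: (4, 96, 56, 56) -> Output: (4, 96, 55, 55)

Answer: (4, 96, 55, 55)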